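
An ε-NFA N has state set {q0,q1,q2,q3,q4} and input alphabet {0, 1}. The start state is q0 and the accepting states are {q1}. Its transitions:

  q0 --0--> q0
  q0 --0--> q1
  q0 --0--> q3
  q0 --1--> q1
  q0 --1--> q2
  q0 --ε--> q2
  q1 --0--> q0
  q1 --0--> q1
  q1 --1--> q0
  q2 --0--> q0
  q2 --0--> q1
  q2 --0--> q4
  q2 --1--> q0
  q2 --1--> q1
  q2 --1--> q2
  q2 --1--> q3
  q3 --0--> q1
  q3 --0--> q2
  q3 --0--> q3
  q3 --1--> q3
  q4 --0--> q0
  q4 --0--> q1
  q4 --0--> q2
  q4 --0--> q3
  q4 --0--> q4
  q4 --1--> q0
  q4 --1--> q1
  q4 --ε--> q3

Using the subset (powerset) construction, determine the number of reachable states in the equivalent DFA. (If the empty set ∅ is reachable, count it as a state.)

3

Start state of the DFA: {q0,q2} (ε-closure of the NFA start).
{q0,q2} --0--> {q0,q1,q2,q3,q4}  [new]
{q0,q2} --1--> {q0,q1,q2,q3}  [new]
{q0,q1,q2,q3,q4} --0--> {q0,q1,q2,q3,q4}  [seen]
{q0,q1,q2,q3,q4} --1--> {q0,q1,q2,q3}  [seen]
{q0,q1,q2,q3} --0--> {q0,q1,q2,q3,q4}  [seen]
{q0,q1,q2,q3} --1--> {q0,q1,q2,q3}  [seen]
Reachable DFA states: {q0,q2}, {q0,q1,q2,q3,q4}, {q0,q1,q2,q3}.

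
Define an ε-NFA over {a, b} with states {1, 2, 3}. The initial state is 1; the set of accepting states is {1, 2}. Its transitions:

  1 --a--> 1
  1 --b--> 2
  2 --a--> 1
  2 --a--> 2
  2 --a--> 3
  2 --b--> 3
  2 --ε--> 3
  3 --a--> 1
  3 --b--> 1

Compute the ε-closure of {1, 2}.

{1, 2, 3}

Begin with {1, 2}.
2 →ε {3}; add 3.
ε-closure = {1, 2, 3}.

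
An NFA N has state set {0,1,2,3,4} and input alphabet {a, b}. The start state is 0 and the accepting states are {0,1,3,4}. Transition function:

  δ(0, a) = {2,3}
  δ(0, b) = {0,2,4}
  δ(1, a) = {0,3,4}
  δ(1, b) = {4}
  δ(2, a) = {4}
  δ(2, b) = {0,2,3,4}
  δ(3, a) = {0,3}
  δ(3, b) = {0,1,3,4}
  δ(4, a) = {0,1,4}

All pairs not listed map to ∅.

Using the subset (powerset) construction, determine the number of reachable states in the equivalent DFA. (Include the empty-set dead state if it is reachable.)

6

Start state of the DFA: {0}.
{0} --a--> {2,3}  [new]
{0} --b--> {0,2,4}  [new]
{2,3} --a--> {0,3,4}  [new]
{2,3} --b--> {0,1,2,3,4}  [new]
{0,2,4} --a--> {0,1,2,3,4}  [seen]
{0,2,4} --b--> {0,2,3,4}  [new]
{0,3,4} --a--> {0,1,2,3,4}  [seen]
{0,3,4} --b--> {0,1,2,3,4}  [seen]
{0,1,2,3,4} --a--> {0,1,2,3,4}  [seen]
{0,1,2,3,4} --b--> {0,1,2,3,4}  [seen]
{0,2,3,4} --a--> {0,1,2,3,4}  [seen]
{0,2,3,4} --b--> {0,1,2,3,4}  [seen]
Reachable DFA states: {0}, {2,3}, {0,2,4}, {0,3,4}, {0,1,2,3,4}, {0,2,3,4}.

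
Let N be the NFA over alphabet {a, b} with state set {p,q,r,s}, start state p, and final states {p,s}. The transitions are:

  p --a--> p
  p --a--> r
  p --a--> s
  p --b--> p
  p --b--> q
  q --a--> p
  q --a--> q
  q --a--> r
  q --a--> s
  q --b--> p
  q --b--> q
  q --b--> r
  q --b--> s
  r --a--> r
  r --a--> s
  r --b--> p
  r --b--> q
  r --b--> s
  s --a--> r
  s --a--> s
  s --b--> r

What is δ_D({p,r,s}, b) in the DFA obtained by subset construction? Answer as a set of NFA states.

{p,q,r,s}

δ(p,b) = {p,q}; δ(r,b) = {p,q,s}; δ(s,b) = {r}.
Union: {p,q,r,s}.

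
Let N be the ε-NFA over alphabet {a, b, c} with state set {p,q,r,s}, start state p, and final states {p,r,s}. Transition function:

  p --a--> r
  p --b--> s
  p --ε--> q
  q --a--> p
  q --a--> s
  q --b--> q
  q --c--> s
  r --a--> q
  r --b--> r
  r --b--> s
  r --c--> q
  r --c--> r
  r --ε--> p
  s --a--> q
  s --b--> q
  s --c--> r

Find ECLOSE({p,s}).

Begin with {p,s}.
p →ε {q}; add q.
ε-closure = {p,q,s}.

{p,q,s}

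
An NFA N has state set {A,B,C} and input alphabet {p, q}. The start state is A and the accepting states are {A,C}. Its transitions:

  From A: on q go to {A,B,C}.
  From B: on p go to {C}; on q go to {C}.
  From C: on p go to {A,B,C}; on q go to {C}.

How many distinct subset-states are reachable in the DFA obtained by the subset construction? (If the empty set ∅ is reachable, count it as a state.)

3

Start state of the DFA: {A}.
{A} --p--> ∅  [new]
{A} --q--> {A,B,C}  [new]
∅ --p--> ∅  [seen]
∅ --q--> ∅  [seen]
{A,B,C} --p--> {A,B,C}  [seen]
{A,B,C} --q--> {A,B,C}  [seen]
Reachable DFA states: {A}, ∅, {A,B,C}.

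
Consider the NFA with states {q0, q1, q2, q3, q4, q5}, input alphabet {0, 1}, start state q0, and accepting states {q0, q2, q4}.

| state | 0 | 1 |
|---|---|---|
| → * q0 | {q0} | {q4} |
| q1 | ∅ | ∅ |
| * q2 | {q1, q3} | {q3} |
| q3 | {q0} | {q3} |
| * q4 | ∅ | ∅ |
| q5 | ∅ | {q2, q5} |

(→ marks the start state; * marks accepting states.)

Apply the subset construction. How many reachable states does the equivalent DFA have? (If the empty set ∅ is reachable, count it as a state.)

Start state of the DFA: {q0}.
{q0} --0--> {q0}  [seen]
{q0} --1--> {q4}  [new]
{q4} --0--> ∅  [new]
{q4} --1--> ∅  [seen]
∅ --0--> ∅  [seen]
∅ --1--> ∅  [seen]
Reachable DFA states: {q0}, {q4}, ∅.

3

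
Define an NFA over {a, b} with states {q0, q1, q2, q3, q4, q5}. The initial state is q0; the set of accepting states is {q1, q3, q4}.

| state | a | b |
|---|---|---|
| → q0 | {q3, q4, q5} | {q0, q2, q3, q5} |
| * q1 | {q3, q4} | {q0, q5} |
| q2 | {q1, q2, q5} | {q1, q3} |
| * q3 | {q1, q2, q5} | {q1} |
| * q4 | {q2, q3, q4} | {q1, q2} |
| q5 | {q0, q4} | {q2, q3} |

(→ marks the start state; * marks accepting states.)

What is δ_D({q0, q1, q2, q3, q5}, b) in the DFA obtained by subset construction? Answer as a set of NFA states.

{q0, q1, q2, q3, q5}

δ(q0,b) = {q0, q2, q3, q5}; δ(q1,b) = {q0, q5}; δ(q2,b) = {q1, q3}; δ(q3,b) = {q1}; δ(q5,b) = {q2, q3}.
Union: {q0, q1, q2, q3, q5}.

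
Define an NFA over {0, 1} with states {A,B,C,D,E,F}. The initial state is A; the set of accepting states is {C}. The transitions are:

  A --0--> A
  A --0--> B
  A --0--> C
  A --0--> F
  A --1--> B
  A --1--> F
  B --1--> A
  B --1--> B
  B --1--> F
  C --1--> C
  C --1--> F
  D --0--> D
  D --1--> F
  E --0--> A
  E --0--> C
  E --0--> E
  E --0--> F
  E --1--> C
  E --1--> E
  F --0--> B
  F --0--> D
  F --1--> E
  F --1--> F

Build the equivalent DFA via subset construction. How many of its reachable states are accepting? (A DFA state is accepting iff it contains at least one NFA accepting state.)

Start state of the DFA: {A}.
{A} --0--> {A,B,C,F}  [new]
{A} --1--> {B,F}  [new]
{A,B,C,F} --0--> {A,B,C,D,F}  [new]
{A,B,C,F} --1--> {A,B,C,E,F}  [new]
{B,F} --0--> {B,D}  [new]
{B,F} --1--> {A,B,E,F}  [new]
{A,B,C,D,F} --0--> {A,B,C,D,F}  [seen]
{A,B,C,D,F} --1--> {A,B,C,E,F}  [seen]
{A,B,C,E,F} --0--> {A,B,C,D,E,F}  [new]
{A,B,C,E,F} --1--> {A,B,C,E,F}  [seen]
{B,D} --0--> {D}  [new]
{B,D} --1--> {A,B,F}  [new]
{A,B,E,F} --0--> {A,B,C,D,E,F}  [seen]
{A,B,E,F} --1--> {A,B,C,E,F}  [seen]
{A,B,C,D,E,F} --0--> {A,B,C,D,E,F}  [seen]
{A,B,C,D,E,F} --1--> {A,B,C,E,F}  [seen]
{D} --0--> {D}  [seen]
{D} --1--> {F}  [new]
{A,B,F} --0--> {A,B,C,D,F}  [seen]
{A,B,F} --1--> {A,B,E,F}  [seen]
{F} --0--> {B,D}  [seen]
{F} --1--> {E,F}  [new]
{E,F} --0--> {A,B,C,D,E,F}  [seen]
{E,F} --1--> {C,E,F}  [new]
{C,E,F} --0--> {A,B,C,D,E,F}  [seen]
{C,E,F} --1--> {C,E,F}  [seen]
Reachable DFA states: {A}, {A,B,C,F}, {B,F}, {A,B,C,D,F}, {A,B,C,E,F}, {B,D}, {A,B,E,F}, {A,B,C,D,E,F}, {D}, {A,B,F}, {F}, {E,F}, {C,E,F}.
Accepting DFA states (contain an NFA accepting state): {A,B,C,F}, {A,B,C,D,F}, {A,B,C,E,F}, {A,B,C,D,E,F}, {C,E,F}.

5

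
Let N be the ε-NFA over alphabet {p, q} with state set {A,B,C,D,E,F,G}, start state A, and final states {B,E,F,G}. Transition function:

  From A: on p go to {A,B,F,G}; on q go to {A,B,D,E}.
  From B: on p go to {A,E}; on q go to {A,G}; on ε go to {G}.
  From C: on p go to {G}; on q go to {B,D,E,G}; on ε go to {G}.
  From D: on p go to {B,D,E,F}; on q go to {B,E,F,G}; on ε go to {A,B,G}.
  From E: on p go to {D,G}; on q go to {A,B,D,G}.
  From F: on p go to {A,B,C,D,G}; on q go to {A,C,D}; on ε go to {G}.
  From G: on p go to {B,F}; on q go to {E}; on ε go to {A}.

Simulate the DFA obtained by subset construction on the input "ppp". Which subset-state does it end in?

{A,B,C,D,E,F,G}

Start: {A}.
δ(A,p) = {A,B,F,G}.
Union: {A,B,F,G}.
After p: {A,B,F,G}.
δ(A,p) = {A,B,F,G}; δ(B,p) = {A,E}; δ(F,p) = {A,B,C,D,G}; δ(G,p) = {B,F}.
Union: {A,B,C,D,E,F,G}.
After p: {A,B,C,D,E,F,G}.
δ(A,p) = {A,B,F,G}; δ(B,p) = {A,E}; δ(C,p) = {G}; δ(D,p) = {B,D,E,F}; δ(E,p) = {D,G}; δ(F,p) = {A,B,C,D,G}; δ(G,p) = {B,F}.
Union: {A,B,C,D,E,F,G}.
After p: {A,B,C,D,E,F,G}.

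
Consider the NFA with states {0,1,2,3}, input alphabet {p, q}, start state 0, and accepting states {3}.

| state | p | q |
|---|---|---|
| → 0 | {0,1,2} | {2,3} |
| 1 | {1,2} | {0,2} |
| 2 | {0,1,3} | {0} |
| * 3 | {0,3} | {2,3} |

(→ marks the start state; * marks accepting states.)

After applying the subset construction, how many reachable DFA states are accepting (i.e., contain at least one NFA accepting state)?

Start state of the DFA: {0}.
{0} --p--> {0,1,2}  [new]
{0} --q--> {2,3}  [new]
{0,1,2} --p--> {0,1,2,3}  [new]
{0,1,2} --q--> {0,2,3}  [new]
{2,3} --p--> {0,1,3}  [new]
{2,3} --q--> {0,2,3}  [seen]
{0,1,2,3} --p--> {0,1,2,3}  [seen]
{0,1,2,3} --q--> {0,2,3}  [seen]
{0,2,3} --p--> {0,1,2,3}  [seen]
{0,2,3} --q--> {0,2,3}  [seen]
{0,1,3} --p--> {0,1,2,3}  [seen]
{0,1,3} --q--> {0,2,3}  [seen]
Reachable DFA states: {0}, {0,1,2}, {2,3}, {0,1,2,3}, {0,2,3}, {0,1,3}.
Accepting DFA states (contain an NFA accepting state): {2,3}, {0,1,2,3}, {0,2,3}, {0,1,3}.

4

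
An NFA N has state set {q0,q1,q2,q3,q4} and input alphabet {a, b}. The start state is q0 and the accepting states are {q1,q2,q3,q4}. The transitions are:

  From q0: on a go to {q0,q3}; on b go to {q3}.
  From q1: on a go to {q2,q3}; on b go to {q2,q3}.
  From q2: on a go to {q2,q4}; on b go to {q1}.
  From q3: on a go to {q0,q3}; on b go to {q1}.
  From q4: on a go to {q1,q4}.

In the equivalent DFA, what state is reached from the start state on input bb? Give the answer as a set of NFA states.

Start: {q0}.
δ(q0,b) = {q3}.
Union: {q3}.
After b: {q3}.
δ(q3,b) = {q1}.
Union: {q1}.
After b: {q1}.

{q1}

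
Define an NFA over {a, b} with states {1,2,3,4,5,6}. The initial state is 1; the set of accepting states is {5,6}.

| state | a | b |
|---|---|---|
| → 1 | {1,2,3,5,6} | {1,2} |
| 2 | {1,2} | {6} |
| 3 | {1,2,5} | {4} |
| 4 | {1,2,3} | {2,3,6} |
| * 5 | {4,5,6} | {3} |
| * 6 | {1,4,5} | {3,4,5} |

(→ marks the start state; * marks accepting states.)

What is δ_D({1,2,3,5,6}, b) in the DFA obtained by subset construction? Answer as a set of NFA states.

δ(1,b) = {1,2}; δ(2,b) = {6}; δ(3,b) = {4}; δ(5,b) = {3}; δ(6,b) = {3,4,5}.
Union: {1,2,3,4,5,6}.

{1,2,3,4,5,6}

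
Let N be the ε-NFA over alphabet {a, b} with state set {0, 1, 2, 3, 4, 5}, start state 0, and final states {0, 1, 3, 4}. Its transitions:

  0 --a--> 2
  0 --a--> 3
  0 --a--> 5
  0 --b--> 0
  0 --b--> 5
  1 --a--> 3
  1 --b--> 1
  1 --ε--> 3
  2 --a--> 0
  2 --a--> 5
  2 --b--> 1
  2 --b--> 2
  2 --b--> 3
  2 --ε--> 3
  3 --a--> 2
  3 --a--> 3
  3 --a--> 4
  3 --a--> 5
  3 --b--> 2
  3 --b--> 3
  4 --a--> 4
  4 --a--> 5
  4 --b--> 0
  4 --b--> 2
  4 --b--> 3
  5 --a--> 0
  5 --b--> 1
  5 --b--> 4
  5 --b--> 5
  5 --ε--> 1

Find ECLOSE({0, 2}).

{0, 2, 3}

Begin with {0, 2}.
2 →ε {3}; add 3.
ε-closure = {0, 2, 3}.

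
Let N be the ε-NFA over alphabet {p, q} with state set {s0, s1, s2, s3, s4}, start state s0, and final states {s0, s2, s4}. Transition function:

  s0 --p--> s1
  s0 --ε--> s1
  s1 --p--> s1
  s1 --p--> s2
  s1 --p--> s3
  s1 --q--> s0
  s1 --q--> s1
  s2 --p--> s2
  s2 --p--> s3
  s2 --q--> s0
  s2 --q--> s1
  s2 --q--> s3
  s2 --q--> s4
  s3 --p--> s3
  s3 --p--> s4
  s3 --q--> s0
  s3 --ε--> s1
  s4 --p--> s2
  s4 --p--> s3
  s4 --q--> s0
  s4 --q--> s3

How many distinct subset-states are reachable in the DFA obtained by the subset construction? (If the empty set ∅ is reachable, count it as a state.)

5

Start state of the DFA: {s0, s1} (ε-closure of the NFA start).
{s0, s1} --p--> {s1, s2, s3}  [new]
{s0, s1} --q--> {s0, s1}  [seen]
{s1, s2, s3} --p--> {s1, s2, s3, s4}  [new]
{s1, s2, s3} --q--> {s0, s1, s3, s4}  [new]
{s1, s2, s3, s4} --p--> {s1, s2, s3, s4}  [seen]
{s1, s2, s3, s4} --q--> {s0, s1, s3, s4}  [seen]
{s0, s1, s3, s4} --p--> {s1, s2, s3, s4}  [seen]
{s0, s1, s3, s4} --q--> {s0, s1, s3}  [new]
{s0, s1, s3} --p--> {s1, s2, s3, s4}  [seen]
{s0, s1, s3} --q--> {s0, s1}  [seen]
Reachable DFA states: {s0, s1}, {s1, s2, s3}, {s1, s2, s3, s4}, {s0, s1, s3, s4}, {s0, s1, s3}.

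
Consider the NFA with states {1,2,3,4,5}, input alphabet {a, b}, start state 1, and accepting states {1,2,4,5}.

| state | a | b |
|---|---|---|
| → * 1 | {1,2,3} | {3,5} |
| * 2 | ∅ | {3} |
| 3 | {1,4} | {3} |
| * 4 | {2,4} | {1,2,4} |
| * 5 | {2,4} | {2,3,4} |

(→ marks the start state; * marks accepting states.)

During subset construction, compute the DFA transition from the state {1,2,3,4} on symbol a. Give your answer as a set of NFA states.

{1,2,3,4}

δ(1,a) = {1,2,3}; δ(2,a) = ∅; δ(3,a) = {1,4}; δ(4,a) = {2,4}.
Union: {1,2,3,4}.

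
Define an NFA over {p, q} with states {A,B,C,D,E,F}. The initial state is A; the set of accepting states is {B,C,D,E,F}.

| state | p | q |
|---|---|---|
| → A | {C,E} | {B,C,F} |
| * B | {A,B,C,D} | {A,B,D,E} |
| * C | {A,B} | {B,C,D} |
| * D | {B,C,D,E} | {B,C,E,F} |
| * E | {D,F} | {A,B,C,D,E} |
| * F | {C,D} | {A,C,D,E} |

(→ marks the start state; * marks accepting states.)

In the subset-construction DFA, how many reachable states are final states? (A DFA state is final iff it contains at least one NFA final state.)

6

Start state of the DFA: {A}.
{A} --p--> {C,E}  [new]
{A} --q--> {B,C,F}  [new]
{C,E} --p--> {A,B,D,F}  [new]
{C,E} --q--> {A,B,C,D,E}  [new]
{B,C,F} --p--> {A,B,C,D}  [new]
{B,C,F} --q--> {A,B,C,D,E}  [seen]
{A,B,D,F} --p--> {A,B,C,D,E}  [seen]
{A,B,D,F} --q--> {A,B,C,D,E,F}  [new]
{A,B,C,D,E} --p--> {A,B,C,D,E,F}  [seen]
{A,B,C,D,E} --q--> {A,B,C,D,E,F}  [seen]
{A,B,C,D} --p--> {A,B,C,D,E}  [seen]
{A,B,C,D} --q--> {A,B,C,D,E,F}  [seen]
{A,B,C,D,E,F} --p--> {A,B,C,D,E,F}  [seen]
{A,B,C,D,E,F} --q--> {A,B,C,D,E,F}  [seen]
Reachable DFA states: {A}, {C,E}, {B,C,F}, {A,B,D,F}, {A,B,C,D,E}, {A,B,C,D}, {A,B,C,D,E,F}.
Accepting DFA states (contain an NFA accepting state): {C,E}, {B,C,F}, {A,B,D,F}, {A,B,C,D,E}, {A,B,C,D}, {A,B,C,D,E,F}.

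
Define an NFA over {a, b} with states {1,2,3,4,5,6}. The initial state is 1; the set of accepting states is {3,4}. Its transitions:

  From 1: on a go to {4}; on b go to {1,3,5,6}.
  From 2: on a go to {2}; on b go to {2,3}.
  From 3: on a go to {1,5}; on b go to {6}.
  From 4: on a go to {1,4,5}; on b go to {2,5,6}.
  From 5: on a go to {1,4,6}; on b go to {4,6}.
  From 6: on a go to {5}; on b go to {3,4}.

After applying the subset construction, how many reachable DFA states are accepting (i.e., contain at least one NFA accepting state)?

10

Start state of the DFA: {1}.
{1} --a--> {4}  [new]
{1} --b--> {1,3,5,6}  [new]
{4} --a--> {1,4,5}  [new]
{4} --b--> {2,5,6}  [new]
{1,3,5,6} --a--> {1,4,5,6}  [new]
{1,3,5,6} --b--> {1,3,4,5,6}  [new]
{1,4,5} --a--> {1,4,5,6}  [seen]
{1,4,5} --b--> {1,2,3,4,5,6}  [new]
{2,5,6} --a--> {1,2,4,5,6}  [new]
{2,5,6} --b--> {2,3,4,6}  [new]
{1,4,5,6} --a--> {1,4,5,6}  [seen]
{1,4,5,6} --b--> {1,2,3,4,5,6}  [seen]
{1,3,4,5,6} --a--> {1,4,5,6}  [seen]
{1,3,4,5,6} --b--> {1,2,3,4,5,6}  [seen]
{1,2,3,4,5,6} --a--> {1,2,4,5,6}  [seen]
{1,2,3,4,5,6} --b--> {1,2,3,4,5,6}  [seen]
{1,2,4,5,6} --a--> {1,2,4,5,6}  [seen]
{1,2,4,5,6} --b--> {1,2,3,4,5,6}  [seen]
{2,3,4,6} --a--> {1,2,4,5}  [new]
{2,3,4,6} --b--> {2,3,4,5,6}  [new]
{1,2,4,5} --a--> {1,2,4,5,6}  [seen]
{1,2,4,5} --b--> {1,2,3,4,5,6}  [seen]
{2,3,4,5,6} --a--> {1,2,4,5,6}  [seen]
{2,3,4,5,6} --b--> {2,3,4,5,6}  [seen]
Reachable DFA states: {1}, {4}, {1,3,5,6}, {1,4,5}, {2,5,6}, {1,4,5,6}, {1,3,4,5,6}, {1,2,3,4,5,6}, {1,2,4,5,6}, {2,3,4,6}, {1,2,4,5}, {2,3,4,5,6}.
Accepting DFA states (contain an NFA accepting state): {4}, {1,3,5,6}, {1,4,5}, {1,4,5,6}, {1,3,4,5,6}, {1,2,3,4,5,6}, {1,2,4,5,6}, {2,3,4,6}, {1,2,4,5}, {2,3,4,5,6}.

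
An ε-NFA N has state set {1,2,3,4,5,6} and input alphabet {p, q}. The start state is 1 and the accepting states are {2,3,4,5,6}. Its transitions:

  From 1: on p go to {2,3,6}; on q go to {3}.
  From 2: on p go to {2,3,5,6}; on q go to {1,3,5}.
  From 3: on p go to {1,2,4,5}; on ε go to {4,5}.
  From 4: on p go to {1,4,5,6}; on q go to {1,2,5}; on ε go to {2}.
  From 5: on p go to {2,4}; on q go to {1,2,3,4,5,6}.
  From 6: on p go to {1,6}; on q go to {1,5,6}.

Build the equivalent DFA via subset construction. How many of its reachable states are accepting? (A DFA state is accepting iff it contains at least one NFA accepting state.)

3

Start state of the DFA: {1} (ε-closure of the NFA start).
{1} --p--> {2,3,4,5,6}  [new]
{1} --q--> {2,3,4,5}  [new]
{2,3,4,5,6} --p--> {1,2,3,4,5,6}  [new]
{2,3,4,5,6} --q--> {1,2,3,4,5,6}  [seen]
{2,3,4,5} --p--> {1,2,3,4,5,6}  [seen]
{2,3,4,5} --q--> {1,2,3,4,5,6}  [seen]
{1,2,3,4,5,6} --p--> {1,2,3,4,5,6}  [seen]
{1,2,3,4,5,6} --q--> {1,2,3,4,5,6}  [seen]
Reachable DFA states: {1}, {2,3,4,5,6}, {2,3,4,5}, {1,2,3,4,5,6}.
Accepting DFA states (contain an NFA accepting state): {2,3,4,5,6}, {2,3,4,5}, {1,2,3,4,5,6}.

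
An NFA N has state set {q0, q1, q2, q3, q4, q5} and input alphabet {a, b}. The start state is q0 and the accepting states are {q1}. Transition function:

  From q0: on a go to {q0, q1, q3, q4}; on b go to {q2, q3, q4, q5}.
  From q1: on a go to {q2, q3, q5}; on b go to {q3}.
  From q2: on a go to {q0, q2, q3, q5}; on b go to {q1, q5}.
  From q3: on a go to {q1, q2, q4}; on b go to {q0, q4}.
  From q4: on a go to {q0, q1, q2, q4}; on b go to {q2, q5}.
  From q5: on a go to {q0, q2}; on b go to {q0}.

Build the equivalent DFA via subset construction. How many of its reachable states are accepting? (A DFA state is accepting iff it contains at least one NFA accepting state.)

3

Start state of the DFA: {q0}.
{q0} --a--> {q0, q1, q3, q4}  [new]
{q0} --b--> {q2, q3, q4, q5}  [new]
{q0, q1, q3, q4} --a--> {q0, q1, q2, q3, q4, q5}  [new]
{q0, q1, q3, q4} --b--> {q0, q2, q3, q4, q5}  [new]
{q2, q3, q4, q5} --a--> {q0, q1, q2, q3, q4, q5}  [seen]
{q2, q3, q4, q5} --b--> {q0, q1, q2, q4, q5}  [new]
{q0, q1, q2, q3, q4, q5} --a--> {q0, q1, q2, q3, q4, q5}  [seen]
{q0, q1, q2, q3, q4, q5} --b--> {q0, q1, q2, q3, q4, q5}  [seen]
{q0, q2, q3, q4, q5} --a--> {q0, q1, q2, q3, q4, q5}  [seen]
{q0, q2, q3, q4, q5} --b--> {q0, q1, q2, q3, q4, q5}  [seen]
{q0, q1, q2, q4, q5} --a--> {q0, q1, q2, q3, q4, q5}  [seen]
{q0, q1, q2, q4, q5} --b--> {q0, q1, q2, q3, q4, q5}  [seen]
Reachable DFA states: {q0}, {q0, q1, q3, q4}, {q2, q3, q4, q5}, {q0, q1, q2, q3, q4, q5}, {q0, q2, q3, q4, q5}, {q0, q1, q2, q4, q5}.
Accepting DFA states (contain an NFA accepting state): {q0, q1, q3, q4}, {q0, q1, q2, q3, q4, q5}, {q0, q1, q2, q4, q5}.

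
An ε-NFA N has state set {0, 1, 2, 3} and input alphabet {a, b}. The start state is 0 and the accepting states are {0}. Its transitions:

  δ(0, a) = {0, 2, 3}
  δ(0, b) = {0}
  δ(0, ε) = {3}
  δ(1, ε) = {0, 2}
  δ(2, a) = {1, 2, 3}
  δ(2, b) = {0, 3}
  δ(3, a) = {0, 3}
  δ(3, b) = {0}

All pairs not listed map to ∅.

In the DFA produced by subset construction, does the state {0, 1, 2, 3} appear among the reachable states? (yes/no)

yes

Start state of the DFA: {0, 3} (ε-closure of the NFA start).
{0, 3} --a--> {0, 2, 3}  [new]
{0, 3} --b--> {0, 3}  [seen]
{0, 2, 3} --a--> {0, 1, 2, 3}  [new]
{0, 2, 3} --b--> {0, 3}  [seen]
{0, 1, 2, 3} --a--> {0, 1, 2, 3}  [seen]
{0, 1, 2, 3} --b--> {0, 3}  [seen]
Reachable DFA states: {0, 3}, {0, 2, 3}, {0, 1, 2, 3}.
{0, 1, 2, 3} is among them.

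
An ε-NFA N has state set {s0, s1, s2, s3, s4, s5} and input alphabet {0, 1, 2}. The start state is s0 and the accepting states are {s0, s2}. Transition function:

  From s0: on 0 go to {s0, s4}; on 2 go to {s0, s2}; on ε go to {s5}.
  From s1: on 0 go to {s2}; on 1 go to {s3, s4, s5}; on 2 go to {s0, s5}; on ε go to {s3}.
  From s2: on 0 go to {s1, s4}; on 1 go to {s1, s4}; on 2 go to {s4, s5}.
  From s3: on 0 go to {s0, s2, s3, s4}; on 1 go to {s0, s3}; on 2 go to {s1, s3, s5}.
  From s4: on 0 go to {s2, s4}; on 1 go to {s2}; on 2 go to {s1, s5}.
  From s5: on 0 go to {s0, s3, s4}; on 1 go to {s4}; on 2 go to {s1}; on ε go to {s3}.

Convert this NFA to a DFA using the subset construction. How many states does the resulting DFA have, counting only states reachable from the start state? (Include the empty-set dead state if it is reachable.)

Start state of the DFA: {s0, s3, s5} (ε-closure of the NFA start).
{s0, s3, s5} --0--> {s0, s2, s3, s4, s5}  [new]
{s0, s3, s5} --1--> {s0, s3, s4, s5}  [new]
{s0, s3, s5} --2--> {s0, s1, s2, s3, s5}  [new]
{s0, s2, s3, s4, s5} --0--> {s0, s1, s2, s3, s4, s5}  [new]
{s0, s2, s3, s4, s5} --1--> {s0, s1, s2, s3, s4, s5}  [seen]
{s0, s2, s3, s4, s5} --2--> {s0, s1, s2, s3, s4, s5}  [seen]
{s0, s3, s4, s5} --0--> {s0, s2, s3, s4, s5}  [seen]
{s0, s3, s4, s5} --1--> {s0, s2, s3, s4, s5}  [seen]
{s0, s3, s4, s5} --2--> {s0, s1, s2, s3, s5}  [seen]
{s0, s1, s2, s3, s5} --0--> {s0, s1, s2, s3, s4, s5}  [seen]
{s0, s1, s2, s3, s5} --1--> {s0, s1, s3, s4, s5}  [new]
{s0, s1, s2, s3, s5} --2--> {s0, s1, s2, s3, s4, s5}  [seen]
{s0, s1, s2, s3, s4, s5} --0--> {s0, s1, s2, s3, s4, s5}  [seen]
{s0, s1, s2, s3, s4, s5} --1--> {s0, s1, s2, s3, s4, s5}  [seen]
{s0, s1, s2, s3, s4, s5} --2--> {s0, s1, s2, s3, s4, s5}  [seen]
{s0, s1, s3, s4, s5} --0--> {s0, s2, s3, s4, s5}  [seen]
{s0, s1, s3, s4, s5} --1--> {s0, s2, s3, s4, s5}  [seen]
{s0, s1, s3, s4, s5} --2--> {s0, s1, s2, s3, s5}  [seen]
Reachable DFA states: {s0, s3, s5}, {s0, s2, s3, s4, s5}, {s0, s3, s4, s5}, {s0, s1, s2, s3, s5}, {s0, s1, s2, s3, s4, s5}, {s0, s1, s3, s4, s5}.

6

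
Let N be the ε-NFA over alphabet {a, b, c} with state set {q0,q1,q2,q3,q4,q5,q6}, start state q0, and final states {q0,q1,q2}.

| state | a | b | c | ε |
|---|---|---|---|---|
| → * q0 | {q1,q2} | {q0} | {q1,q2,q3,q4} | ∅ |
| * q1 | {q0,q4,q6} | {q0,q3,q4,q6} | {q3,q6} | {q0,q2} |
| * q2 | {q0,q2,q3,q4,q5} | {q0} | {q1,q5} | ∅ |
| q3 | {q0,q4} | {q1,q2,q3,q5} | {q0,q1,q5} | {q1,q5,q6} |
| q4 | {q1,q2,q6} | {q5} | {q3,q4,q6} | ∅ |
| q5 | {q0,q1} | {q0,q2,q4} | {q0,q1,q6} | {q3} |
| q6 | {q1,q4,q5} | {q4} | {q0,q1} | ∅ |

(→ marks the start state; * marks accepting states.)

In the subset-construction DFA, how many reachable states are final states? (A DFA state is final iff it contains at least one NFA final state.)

Start state of the DFA: {q0} (ε-closure of the NFA start).
{q0} --a--> {q0,q1,q2}  [new]
{q0} --b--> {q0}  [seen]
{q0} --c--> {q0,q1,q2,q3,q4,q5,q6}  [new]
{q0,q1,q2} --a--> {q0,q1,q2,q3,q4,q5,q6}  [seen]
{q0,q1,q2} --b--> {q0,q1,q2,q3,q4,q5,q6}  [seen]
{q0,q1,q2} --c--> {q0,q1,q2,q3,q4,q5,q6}  [seen]
{q0,q1,q2,q3,q4,q5,q6} --a--> {q0,q1,q2,q3,q4,q5,q6}  [seen]
{q0,q1,q2,q3,q4,q5,q6} --b--> {q0,q1,q2,q3,q4,q5,q6}  [seen]
{q0,q1,q2,q3,q4,q5,q6} --c--> {q0,q1,q2,q3,q4,q5,q6}  [seen]
Reachable DFA states: {q0}, {q0,q1,q2}, {q0,q1,q2,q3,q4,q5,q6}.
Accepting DFA states (contain an NFA accepting state): {q0}, {q0,q1,q2}, {q0,q1,q2,q3,q4,q5,q6}.

3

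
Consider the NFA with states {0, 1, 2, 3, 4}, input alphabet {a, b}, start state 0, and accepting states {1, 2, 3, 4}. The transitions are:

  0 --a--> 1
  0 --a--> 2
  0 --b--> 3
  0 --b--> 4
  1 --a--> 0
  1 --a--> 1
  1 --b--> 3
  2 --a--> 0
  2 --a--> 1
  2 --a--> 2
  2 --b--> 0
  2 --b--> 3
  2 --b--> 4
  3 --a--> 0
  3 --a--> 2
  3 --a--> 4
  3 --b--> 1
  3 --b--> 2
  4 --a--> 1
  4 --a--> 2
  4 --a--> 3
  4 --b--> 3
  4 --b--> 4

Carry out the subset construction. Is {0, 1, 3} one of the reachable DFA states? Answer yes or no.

Start state of the DFA: {0}.
{0} --a--> {1, 2}  [new]
{0} --b--> {3, 4}  [new]
{1, 2} --a--> {0, 1, 2}  [new]
{1, 2} --b--> {0, 3, 4}  [new]
{3, 4} --a--> {0, 1, 2, 3, 4}  [new]
{3, 4} --b--> {1, 2, 3, 4}  [new]
{0, 1, 2} --a--> {0, 1, 2}  [seen]
{0, 1, 2} --b--> {0, 3, 4}  [seen]
{0, 3, 4} --a--> {0, 1, 2, 3, 4}  [seen]
{0, 3, 4} --b--> {1, 2, 3, 4}  [seen]
{0, 1, 2, 3, 4} --a--> {0, 1, 2, 3, 4}  [seen]
{0, 1, 2, 3, 4} --b--> {0, 1, 2, 3, 4}  [seen]
{1, 2, 3, 4} --a--> {0, 1, 2, 3, 4}  [seen]
{1, 2, 3, 4} --b--> {0, 1, 2, 3, 4}  [seen]
Reachable DFA states: {0}, {1, 2}, {3, 4}, {0, 1, 2}, {0, 3, 4}, {0, 1, 2, 3, 4}, {1, 2, 3, 4}.
{0, 1, 3} is not among them.

no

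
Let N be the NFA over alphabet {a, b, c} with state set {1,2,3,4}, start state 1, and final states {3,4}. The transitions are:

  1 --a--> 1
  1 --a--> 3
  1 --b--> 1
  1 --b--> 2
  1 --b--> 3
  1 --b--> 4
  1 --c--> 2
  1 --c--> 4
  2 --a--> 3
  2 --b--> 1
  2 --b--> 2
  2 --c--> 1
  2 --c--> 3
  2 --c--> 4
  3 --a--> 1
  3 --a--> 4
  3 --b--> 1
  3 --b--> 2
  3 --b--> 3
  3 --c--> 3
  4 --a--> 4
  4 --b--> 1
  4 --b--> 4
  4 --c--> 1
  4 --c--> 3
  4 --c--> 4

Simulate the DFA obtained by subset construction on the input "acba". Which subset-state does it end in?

Start: {1}.
δ(1,a) = {1,3}.
Union: {1,3}.
After a: {1,3}.
δ(1,c) = {2,4}; δ(3,c) = {3}.
Union: {2,3,4}.
After c: {2,3,4}.
δ(2,b) = {1,2}; δ(3,b) = {1,2,3}; δ(4,b) = {1,4}.
Union: {1,2,3,4}.
After b: {1,2,3,4}.
δ(1,a) = {1,3}; δ(2,a) = {3}; δ(3,a) = {1,4}; δ(4,a) = {4}.
Union: {1,3,4}.
After a: {1,3,4}.

{1,3,4}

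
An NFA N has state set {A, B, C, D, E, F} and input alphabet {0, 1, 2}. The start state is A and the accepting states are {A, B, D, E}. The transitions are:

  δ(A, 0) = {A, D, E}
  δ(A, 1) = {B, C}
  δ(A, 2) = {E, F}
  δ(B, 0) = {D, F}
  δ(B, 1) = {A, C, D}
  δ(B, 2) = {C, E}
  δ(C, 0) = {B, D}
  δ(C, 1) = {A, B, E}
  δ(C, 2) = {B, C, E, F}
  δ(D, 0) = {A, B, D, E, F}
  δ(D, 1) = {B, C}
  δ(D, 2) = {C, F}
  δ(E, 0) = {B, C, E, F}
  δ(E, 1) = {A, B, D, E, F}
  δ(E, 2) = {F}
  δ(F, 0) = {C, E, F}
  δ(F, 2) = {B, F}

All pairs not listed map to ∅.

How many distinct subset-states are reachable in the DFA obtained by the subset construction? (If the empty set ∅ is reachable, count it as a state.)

16

Start state of the DFA: {A}.
{A} --0--> {A, D, E}  [new]
{A} --1--> {B, C}  [new]
{A} --2--> {E, F}  [new]
{A, D, E} --0--> {A, B, C, D, E, F}  [new]
{A, D, E} --1--> {A, B, C, D, E, F}  [seen]
{A, D, E} --2--> {C, E, F}  [new]
{B, C} --0--> {B, D, F}  [new]
{B, C} --1--> {A, B, C, D, E}  [new]
{B, C} --2--> {B, C, E, F}  [new]
{E, F} --0--> {B, C, E, F}  [seen]
{E, F} --1--> {A, B, D, E, F}  [new]
{E, F} --2--> {B, F}  [new]
{A, B, C, D, E, F} --0--> {A, B, C, D, E, F}  [seen]
{A, B, C, D, E, F} --1--> {A, B, C, D, E, F}  [seen]
{A, B, C, D, E, F} --2--> {B, C, E, F}  [seen]
{C, E, F} --0--> {B, C, D, E, F}  [new]
{C, E, F} --1--> {A, B, D, E, F}  [seen]
{C, E, F} --2--> {B, C, E, F}  [seen]
{B, D, F} --0--> {A, B, C, D, E, F}  [seen]
{B, D, F} --1--> {A, B, C, D}  [new]
{B, D, F} --2--> {B, C, E, F}  [seen]
{A, B, C, D, E} --0--> {A, B, C, D, E, F}  [seen]
{A, B, C, D, E} --1--> {A, B, C, D, E, F}  [seen]
{A, B, C, D, E} --2--> {B, C, E, F}  [seen]
{B, C, E, F} --0--> {B, C, D, E, F}  [seen]
{B, C, E, F} --1--> {A, B, C, D, E, F}  [seen]
{B, C, E, F} --2--> {B, C, E, F}  [seen]
{A, B, D, E, F} --0--> {A, B, C, D, E, F}  [seen]
{A, B, D, E, F} --1--> {A, B, C, D, E, F}  [seen]
{A, B, D, E, F} --2--> {B, C, E, F}  [seen]
{B, F} --0--> {C, D, E, F}  [new]
{B, F} --1--> {A, C, D}  [new]
{B, F} --2--> {B, C, E, F}  [seen]
{B, C, D, E, F} --0--> {A, B, C, D, E, F}  [seen]
{B, C, D, E, F} --1--> {A, B, C, D, E, F}  [seen]
{B, C, D, E, F} --2--> {B, C, E, F}  [seen]
{A, B, C, D} --0--> {A, B, D, E, F}  [seen]
{A, B, C, D} --1--> {A, B, C, D, E}  [seen]
{A, B, C, D} --2--> {B, C, E, F}  [seen]
{C, D, E, F} --0--> {A, B, C, D, E, F}  [seen]
{C, D, E, F} --1--> {A, B, C, D, E, F}  [seen]
{C, D, E, F} --2--> {B, C, E, F}  [seen]
{A, C, D} --0--> {A, B, D, E, F}  [seen]
{A, C, D} --1--> {A, B, C, E}  [new]
{A, C, D} --2--> {B, C, E, F}  [seen]
{A, B, C, E} --0--> {A, B, C, D, E, F}  [seen]
{A, B, C, E} --1--> {A, B, C, D, E, F}  [seen]
{A, B, C, E} --2--> {B, C, E, F}  [seen]
Reachable DFA states: {A}, {A, D, E}, {B, C}, {E, F}, {A, B, C, D, E, F}, {C, E, F}, {B, D, F}, {A, B, C, D, E}, {B, C, E, F}, {A, B, D, E, F}, {B, F}, {B, C, D, E, F}, {A, B, C, D}, {C, D, E, F}, {A, C, D}, {A, B, C, E}.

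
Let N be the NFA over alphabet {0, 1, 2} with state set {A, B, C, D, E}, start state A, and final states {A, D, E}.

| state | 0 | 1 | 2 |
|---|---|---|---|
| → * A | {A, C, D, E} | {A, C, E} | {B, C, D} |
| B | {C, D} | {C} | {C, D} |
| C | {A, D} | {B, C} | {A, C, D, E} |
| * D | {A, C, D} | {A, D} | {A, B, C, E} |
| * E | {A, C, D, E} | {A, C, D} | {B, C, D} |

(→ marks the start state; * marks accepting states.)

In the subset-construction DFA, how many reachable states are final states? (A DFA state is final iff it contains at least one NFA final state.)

Start state of the DFA: {A}.
{A} --0--> {A, C, D, E}  [new]
{A} --1--> {A, C, E}  [new]
{A} --2--> {B, C, D}  [new]
{A, C, D, E} --0--> {A, C, D, E}  [seen]
{A, C, D, E} --1--> {A, B, C, D, E}  [new]
{A, C, D, E} --2--> {A, B, C, D, E}  [seen]
{A, C, E} --0--> {A, C, D, E}  [seen]
{A, C, E} --1--> {A, B, C, D, E}  [seen]
{A, C, E} --2--> {A, B, C, D, E}  [seen]
{B, C, D} --0--> {A, C, D}  [new]
{B, C, D} --1--> {A, B, C, D}  [new]
{B, C, D} --2--> {A, B, C, D, E}  [seen]
{A, B, C, D, E} --0--> {A, C, D, E}  [seen]
{A, B, C, D, E} --1--> {A, B, C, D, E}  [seen]
{A, B, C, D, E} --2--> {A, B, C, D, E}  [seen]
{A, C, D} --0--> {A, C, D, E}  [seen]
{A, C, D} --1--> {A, B, C, D, E}  [seen]
{A, C, D} --2--> {A, B, C, D, E}  [seen]
{A, B, C, D} --0--> {A, C, D, E}  [seen]
{A, B, C, D} --1--> {A, B, C, D, E}  [seen]
{A, B, C, D} --2--> {A, B, C, D, E}  [seen]
Reachable DFA states: {A}, {A, C, D, E}, {A, C, E}, {B, C, D}, {A, B, C, D, E}, {A, C, D}, {A, B, C, D}.
Accepting DFA states (contain an NFA accepting state): {A}, {A, C, D, E}, {A, C, E}, {B, C, D}, {A, B, C, D, E}, {A, C, D}, {A, B, C, D}.

7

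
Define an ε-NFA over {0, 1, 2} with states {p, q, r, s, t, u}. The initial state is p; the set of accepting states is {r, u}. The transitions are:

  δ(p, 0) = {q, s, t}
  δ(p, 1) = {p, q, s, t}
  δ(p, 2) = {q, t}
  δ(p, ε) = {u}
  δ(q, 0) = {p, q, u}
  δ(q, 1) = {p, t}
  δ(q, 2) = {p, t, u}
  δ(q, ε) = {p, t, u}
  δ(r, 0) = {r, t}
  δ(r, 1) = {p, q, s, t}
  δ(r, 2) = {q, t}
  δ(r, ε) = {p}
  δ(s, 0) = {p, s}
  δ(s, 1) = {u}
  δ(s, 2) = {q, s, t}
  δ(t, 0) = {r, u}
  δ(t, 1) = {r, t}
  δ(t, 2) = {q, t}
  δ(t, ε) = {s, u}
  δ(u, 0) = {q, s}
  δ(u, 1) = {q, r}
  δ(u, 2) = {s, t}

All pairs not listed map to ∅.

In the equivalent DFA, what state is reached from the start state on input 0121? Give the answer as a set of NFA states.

{p, q, r, s, t, u}

Start: {p, u}.
δ(p,0) = {q, s, t}; δ(u,0) = {q, s}.
Union: {q, s, t}.
ε-closure gives {p, q, s, t, u}.
After 0: {p, q, s, t, u}.
δ(p,1) = {p, q, s, t}; δ(q,1) = {p, t}; δ(s,1) = {u}; δ(t,1) = {r, t}; δ(u,1) = {q, r}.
Union: {p, q, r, s, t, u}.
After 1: {p, q, r, s, t, u}.
δ(p,2) = {q, t}; δ(q,2) = {p, t, u}; δ(r,2) = {q, t}; δ(s,2) = {q, s, t}; δ(t,2) = {q, t}; δ(u,2) = {s, t}.
Union: {p, q, s, t, u}.
After 2: {p, q, s, t, u}.
δ(p,1) = {p, q, s, t}; δ(q,1) = {p, t}; δ(s,1) = {u}; δ(t,1) = {r, t}; δ(u,1) = {q, r}.
Union: {p, q, r, s, t, u}.
After 1: {p, q, r, s, t, u}.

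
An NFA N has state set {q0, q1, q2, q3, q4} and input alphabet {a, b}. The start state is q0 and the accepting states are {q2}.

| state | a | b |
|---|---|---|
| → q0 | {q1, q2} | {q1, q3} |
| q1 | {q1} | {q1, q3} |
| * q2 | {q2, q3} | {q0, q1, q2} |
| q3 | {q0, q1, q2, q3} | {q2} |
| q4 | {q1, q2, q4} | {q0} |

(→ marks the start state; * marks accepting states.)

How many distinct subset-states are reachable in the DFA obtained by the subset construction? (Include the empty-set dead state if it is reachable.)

Start state of the DFA: {q0}.
{q0} --a--> {q1, q2}  [new]
{q0} --b--> {q1, q3}  [new]
{q1, q2} --a--> {q1, q2, q3}  [new]
{q1, q2} --b--> {q0, q1, q2, q3}  [new]
{q1, q3} --a--> {q0, q1, q2, q3}  [seen]
{q1, q3} --b--> {q1, q2, q3}  [seen]
{q1, q2, q3} --a--> {q0, q1, q2, q3}  [seen]
{q1, q2, q3} --b--> {q0, q1, q2, q3}  [seen]
{q0, q1, q2, q3} --a--> {q0, q1, q2, q3}  [seen]
{q0, q1, q2, q3} --b--> {q0, q1, q2, q3}  [seen]
Reachable DFA states: {q0}, {q1, q2}, {q1, q3}, {q1, q2, q3}, {q0, q1, q2, q3}.

5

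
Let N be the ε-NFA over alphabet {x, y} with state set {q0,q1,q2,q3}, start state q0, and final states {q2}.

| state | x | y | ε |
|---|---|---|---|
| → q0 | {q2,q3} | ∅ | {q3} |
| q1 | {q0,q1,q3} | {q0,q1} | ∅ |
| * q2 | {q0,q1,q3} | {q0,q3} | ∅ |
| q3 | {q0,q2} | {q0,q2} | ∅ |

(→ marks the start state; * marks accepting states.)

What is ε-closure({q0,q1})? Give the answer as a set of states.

{q0,q1,q3}

Begin with {q0,q1}.
q0 →ε {q3}; add q3.
ε-closure = {q0,q1,q3}.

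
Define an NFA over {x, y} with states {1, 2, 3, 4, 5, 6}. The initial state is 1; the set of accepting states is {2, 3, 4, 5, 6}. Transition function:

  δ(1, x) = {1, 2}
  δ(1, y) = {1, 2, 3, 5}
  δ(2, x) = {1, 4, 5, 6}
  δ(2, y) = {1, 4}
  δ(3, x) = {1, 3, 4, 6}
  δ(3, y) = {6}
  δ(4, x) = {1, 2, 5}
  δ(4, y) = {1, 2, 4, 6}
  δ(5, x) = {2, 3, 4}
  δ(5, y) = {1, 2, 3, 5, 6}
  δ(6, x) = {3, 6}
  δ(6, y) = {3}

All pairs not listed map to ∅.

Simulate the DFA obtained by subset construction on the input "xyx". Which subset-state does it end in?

{1, 2, 3, 4, 5, 6}

Start: {1}.
δ(1,x) = {1, 2}.
Union: {1, 2}.
After x: {1, 2}.
δ(1,y) = {1, 2, 3, 5}; δ(2,y) = {1, 4}.
Union: {1, 2, 3, 4, 5}.
After y: {1, 2, 3, 4, 5}.
δ(1,x) = {1, 2}; δ(2,x) = {1, 4, 5, 6}; δ(3,x) = {1, 3, 4, 6}; δ(4,x) = {1, 2, 5}; δ(5,x) = {2, 3, 4}.
Union: {1, 2, 3, 4, 5, 6}.
After x: {1, 2, 3, 4, 5, 6}.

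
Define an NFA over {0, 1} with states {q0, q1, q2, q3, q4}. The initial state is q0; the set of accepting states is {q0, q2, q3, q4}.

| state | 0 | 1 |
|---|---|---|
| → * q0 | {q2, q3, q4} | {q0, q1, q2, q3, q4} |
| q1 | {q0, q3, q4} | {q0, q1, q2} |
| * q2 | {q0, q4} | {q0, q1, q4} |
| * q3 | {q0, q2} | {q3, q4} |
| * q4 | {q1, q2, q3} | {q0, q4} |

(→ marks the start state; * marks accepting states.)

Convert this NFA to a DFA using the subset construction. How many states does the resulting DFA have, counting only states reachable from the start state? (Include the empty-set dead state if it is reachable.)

Start state of the DFA: {q0}.
{q0} --0--> {q2, q3, q4}  [new]
{q0} --1--> {q0, q1, q2, q3, q4}  [new]
{q2, q3, q4} --0--> {q0, q1, q2, q3, q4}  [seen]
{q2, q3, q4} --1--> {q0, q1, q3, q4}  [new]
{q0, q1, q2, q3, q4} --0--> {q0, q1, q2, q3, q4}  [seen]
{q0, q1, q2, q3, q4} --1--> {q0, q1, q2, q3, q4}  [seen]
{q0, q1, q3, q4} --0--> {q0, q1, q2, q3, q4}  [seen]
{q0, q1, q3, q4} --1--> {q0, q1, q2, q3, q4}  [seen]
Reachable DFA states: {q0}, {q2, q3, q4}, {q0, q1, q2, q3, q4}, {q0, q1, q3, q4}.

4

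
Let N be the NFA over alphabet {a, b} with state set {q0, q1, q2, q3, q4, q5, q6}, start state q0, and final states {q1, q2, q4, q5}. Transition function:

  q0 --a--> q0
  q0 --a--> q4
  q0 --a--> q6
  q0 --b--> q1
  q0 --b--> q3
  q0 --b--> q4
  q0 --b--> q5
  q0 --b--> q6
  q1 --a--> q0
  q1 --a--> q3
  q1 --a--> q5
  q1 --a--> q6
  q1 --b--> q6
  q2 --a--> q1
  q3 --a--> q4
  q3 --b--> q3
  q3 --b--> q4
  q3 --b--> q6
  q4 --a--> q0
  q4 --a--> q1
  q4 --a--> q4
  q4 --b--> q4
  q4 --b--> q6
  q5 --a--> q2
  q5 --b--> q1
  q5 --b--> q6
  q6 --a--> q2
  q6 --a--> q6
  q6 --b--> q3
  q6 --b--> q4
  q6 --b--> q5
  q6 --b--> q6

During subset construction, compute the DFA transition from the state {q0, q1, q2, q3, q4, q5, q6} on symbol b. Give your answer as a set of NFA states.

δ(q0,b) = {q1, q3, q4, q5, q6}; δ(q1,b) = {q6}; δ(q2,b) = ∅; δ(q3,b) = {q3, q4, q6}; δ(q4,b) = {q4, q6}; δ(q5,b) = {q1, q6}; δ(q6,b) = {q3, q4, q5, q6}.
Union: {q1, q3, q4, q5, q6}.

{q1, q3, q4, q5, q6}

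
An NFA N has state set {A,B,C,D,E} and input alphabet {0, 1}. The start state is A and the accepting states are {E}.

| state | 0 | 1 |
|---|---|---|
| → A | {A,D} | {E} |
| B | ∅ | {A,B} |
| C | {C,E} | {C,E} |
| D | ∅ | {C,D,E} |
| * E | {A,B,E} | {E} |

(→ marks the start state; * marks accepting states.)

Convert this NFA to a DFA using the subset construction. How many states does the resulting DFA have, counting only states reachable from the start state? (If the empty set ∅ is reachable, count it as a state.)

8

Start state of the DFA: {A}.
{A} --0--> {A,D}  [new]
{A} --1--> {E}  [new]
{A,D} --0--> {A,D}  [seen]
{A,D} --1--> {C,D,E}  [new]
{E} --0--> {A,B,E}  [new]
{E} --1--> {E}  [seen]
{C,D,E} --0--> {A,B,C,E}  [new]
{C,D,E} --1--> {C,D,E}  [seen]
{A,B,E} --0--> {A,B,D,E}  [new]
{A,B,E} --1--> {A,B,E}  [seen]
{A,B,C,E} --0--> {A,B,C,D,E}  [new]
{A,B,C,E} --1--> {A,B,C,E}  [seen]
{A,B,D,E} --0--> {A,B,D,E}  [seen]
{A,B,D,E} --1--> {A,B,C,D,E}  [seen]
{A,B,C,D,E} --0--> {A,B,C,D,E}  [seen]
{A,B,C,D,E} --1--> {A,B,C,D,E}  [seen]
Reachable DFA states: {A}, {A,D}, {E}, {C,D,E}, {A,B,E}, {A,B,C,E}, {A,B,D,E}, {A,B,C,D,E}.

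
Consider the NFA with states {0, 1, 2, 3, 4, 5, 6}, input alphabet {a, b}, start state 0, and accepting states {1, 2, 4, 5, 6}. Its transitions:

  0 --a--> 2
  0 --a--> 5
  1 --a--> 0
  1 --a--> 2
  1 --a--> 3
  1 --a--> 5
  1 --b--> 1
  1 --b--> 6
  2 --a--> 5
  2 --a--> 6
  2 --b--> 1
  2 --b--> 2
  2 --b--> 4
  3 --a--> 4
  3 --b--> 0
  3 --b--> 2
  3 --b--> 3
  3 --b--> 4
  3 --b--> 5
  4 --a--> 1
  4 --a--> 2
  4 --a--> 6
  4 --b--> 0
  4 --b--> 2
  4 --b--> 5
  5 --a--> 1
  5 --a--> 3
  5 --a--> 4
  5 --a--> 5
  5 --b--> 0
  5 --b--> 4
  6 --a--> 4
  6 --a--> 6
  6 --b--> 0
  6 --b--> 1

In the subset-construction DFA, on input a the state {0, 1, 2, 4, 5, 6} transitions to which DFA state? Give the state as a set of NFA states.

δ(0,a) = {2, 5}; δ(1,a) = {0, 2, 3, 5}; δ(2,a) = {5, 6}; δ(4,a) = {1, 2, 6}; δ(5,a) = {1, 3, 4, 5}; δ(6,a) = {4, 6}.
Union: {0, 1, 2, 3, 4, 5, 6}.

{0, 1, 2, 3, 4, 5, 6}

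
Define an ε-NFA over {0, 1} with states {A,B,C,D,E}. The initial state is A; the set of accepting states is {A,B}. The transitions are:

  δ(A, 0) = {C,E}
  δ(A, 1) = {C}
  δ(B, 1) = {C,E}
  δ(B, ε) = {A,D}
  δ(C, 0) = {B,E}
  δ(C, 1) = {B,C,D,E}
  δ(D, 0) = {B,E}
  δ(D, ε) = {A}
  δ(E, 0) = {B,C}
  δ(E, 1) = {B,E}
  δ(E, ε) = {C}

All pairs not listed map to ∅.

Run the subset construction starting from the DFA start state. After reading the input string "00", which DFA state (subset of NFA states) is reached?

Start: {A}.
δ(A,0) = {C,E}.
Union: {C,E}.
After 0: {C,E}.
δ(C,0) = {B,E}; δ(E,0) = {B,C}.
Union: {B,C,E}.
ε-closure gives {A,B,C,D,E}.
After 0: {A,B,C,D,E}.

{A,B,C,D,E}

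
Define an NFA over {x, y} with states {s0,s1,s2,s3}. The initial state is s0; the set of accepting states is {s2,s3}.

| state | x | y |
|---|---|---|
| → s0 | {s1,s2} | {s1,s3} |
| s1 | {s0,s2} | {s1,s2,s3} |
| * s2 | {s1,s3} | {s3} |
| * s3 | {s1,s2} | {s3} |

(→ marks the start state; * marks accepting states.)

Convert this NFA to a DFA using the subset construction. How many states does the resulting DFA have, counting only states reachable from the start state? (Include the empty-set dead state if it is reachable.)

6

Start state of the DFA: {s0}.
{s0} --x--> {s1,s2}  [new]
{s0} --y--> {s1,s3}  [new]
{s1,s2} --x--> {s0,s1,s2,s3}  [new]
{s1,s2} --y--> {s1,s2,s3}  [new]
{s1,s3} --x--> {s0,s1,s2}  [new]
{s1,s3} --y--> {s1,s2,s3}  [seen]
{s0,s1,s2,s3} --x--> {s0,s1,s2,s3}  [seen]
{s0,s1,s2,s3} --y--> {s1,s2,s3}  [seen]
{s1,s2,s3} --x--> {s0,s1,s2,s3}  [seen]
{s1,s2,s3} --y--> {s1,s2,s3}  [seen]
{s0,s1,s2} --x--> {s0,s1,s2,s3}  [seen]
{s0,s1,s2} --y--> {s1,s2,s3}  [seen]
Reachable DFA states: {s0}, {s1,s2}, {s1,s3}, {s0,s1,s2,s3}, {s1,s2,s3}, {s0,s1,s2}.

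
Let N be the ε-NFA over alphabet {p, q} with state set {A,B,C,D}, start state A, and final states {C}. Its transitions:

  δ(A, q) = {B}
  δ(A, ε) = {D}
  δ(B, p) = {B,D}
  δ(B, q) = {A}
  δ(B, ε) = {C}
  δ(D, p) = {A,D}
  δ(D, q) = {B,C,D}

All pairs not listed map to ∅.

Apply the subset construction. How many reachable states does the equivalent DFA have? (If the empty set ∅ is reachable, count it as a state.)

3

Start state of the DFA: {A,D} (ε-closure of the NFA start).
{A,D} --p--> {A,D}  [seen]
{A,D} --q--> {B,C,D}  [new]
{B,C,D} --p--> {A,B,C,D}  [new]
{B,C,D} --q--> {A,B,C,D}  [seen]
{A,B,C,D} --p--> {A,B,C,D}  [seen]
{A,B,C,D} --q--> {A,B,C,D}  [seen]
Reachable DFA states: {A,D}, {B,C,D}, {A,B,C,D}.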